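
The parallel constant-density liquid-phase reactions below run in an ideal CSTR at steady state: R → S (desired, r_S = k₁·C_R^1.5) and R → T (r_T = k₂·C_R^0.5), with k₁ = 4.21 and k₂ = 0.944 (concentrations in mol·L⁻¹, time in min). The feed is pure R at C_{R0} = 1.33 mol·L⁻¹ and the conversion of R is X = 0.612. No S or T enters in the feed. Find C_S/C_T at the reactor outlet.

2.30

Exit C_R = C_{R0}(1−X) = 1.33×0.388 = 0.5160 mol·L⁻¹.
In a CSTR the entire volume is at exit conditions, so r_S = 4.21×0.5160^1.5 = 1.561 and r_T = 0.944×0.5160^0.5 = 0.6781.
Overall selectivity = C_S/C_T = r_Sτ/(r_Tτ) = r_S/r_T = 2.30.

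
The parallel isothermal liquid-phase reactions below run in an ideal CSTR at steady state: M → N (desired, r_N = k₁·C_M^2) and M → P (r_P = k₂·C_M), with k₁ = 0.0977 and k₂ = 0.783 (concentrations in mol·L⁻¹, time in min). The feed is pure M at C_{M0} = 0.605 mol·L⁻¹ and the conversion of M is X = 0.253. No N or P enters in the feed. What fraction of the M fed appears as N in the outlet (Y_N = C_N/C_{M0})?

Exit C_M = C_{M0}(1−X) = 0.605×0.747 = 0.4519 mol·L⁻¹.
Rates in a CSTR are evaluated at the outlet concentration: r_N = 0.0977×0.4519^2 = 0.01995, r_P = 0.783×0.4519 = 0.3539.
Fraction of consumed M going to N: r_N/(r_N+r_P) = 0.05338.
C_N = 0.05338·C_{M0}·X = 0.05338×0.605×0.253 = 0.00817 mol·L⁻¹; Y_N = C_N/C_{M0} = 0.0135.

0.0135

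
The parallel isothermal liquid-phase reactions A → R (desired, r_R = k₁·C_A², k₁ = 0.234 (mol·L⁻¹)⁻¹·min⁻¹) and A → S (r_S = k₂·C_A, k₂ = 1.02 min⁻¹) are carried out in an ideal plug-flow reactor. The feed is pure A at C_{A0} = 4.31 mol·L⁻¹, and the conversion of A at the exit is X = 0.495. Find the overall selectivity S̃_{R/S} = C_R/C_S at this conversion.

C_A = C_{A0}(1−X) = 2.177 mol·L⁻¹.
Along a PFR/batch, dC_S/dC_A = −r_S/(r_R+r_S) = −k₂/(k₂+k₁·C_A).
Integrating from C_{A0} to C_A: C_S = (1.02/0.234)·ln[(1.02+0.234·4.31)/(1.02+0.234·2.18)] = 4.359·ln(2.029/1.529) = 1.231 mol·L⁻¹.
Then C_R = (C_{A0}−C_A) − C_S = 2.133 − 1.231 = 0.9020 mol·L⁻¹.
S̃_{R/S} = C_R/C_S = 0.9020/1.231 = 0.733.

0.733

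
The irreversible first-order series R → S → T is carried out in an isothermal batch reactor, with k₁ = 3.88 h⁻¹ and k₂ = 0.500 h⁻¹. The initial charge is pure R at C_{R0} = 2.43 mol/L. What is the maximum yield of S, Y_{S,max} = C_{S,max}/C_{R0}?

For a first-order series the maximum intermediate yield is C_{S,max}/C_{R0} = (k₁/k₂)^[k₂/(k₂−k₁)].
= (3.88/0.500)^(0.500/(0.500−3.88)) = (7.760)^(-0.1479) = 0.7385.

0.739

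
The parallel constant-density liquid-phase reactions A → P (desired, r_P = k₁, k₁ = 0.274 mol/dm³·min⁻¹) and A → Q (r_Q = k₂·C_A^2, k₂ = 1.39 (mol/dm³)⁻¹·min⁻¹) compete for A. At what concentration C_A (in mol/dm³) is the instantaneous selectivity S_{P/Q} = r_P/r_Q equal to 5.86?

S_{P/Q} = (k₁/k₂)·C_A^-2 ⇒ C_A = (S·k₂/k₁)^(-0.5).
= (5.86×1.39/0.274)^(-0.5) = (29.73)^(-0.5) = 0.183 mol/dm³.

0.183 mol/dm³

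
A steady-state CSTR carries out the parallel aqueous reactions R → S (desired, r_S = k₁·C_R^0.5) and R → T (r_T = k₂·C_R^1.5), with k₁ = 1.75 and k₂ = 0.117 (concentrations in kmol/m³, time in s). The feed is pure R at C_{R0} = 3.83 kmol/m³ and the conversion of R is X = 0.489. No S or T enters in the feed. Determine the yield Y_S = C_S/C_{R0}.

Exit C_R = C_{R0}(1−X) = 3.83×0.511 = 1.957 kmol/m³.
A CSTR operates uniformly at the exit composition, giving r_S = 2.448 and r_T = 0.3203 (each k·C_R^n at C_R = 1.957).
Fraction of consumed R going to S: r_S/(r_S+r_T) = 0.8843.
C_S = 0.8843·C_{R0}·X = 0.8843×3.83×0.489 = 1.66 kmol/m³; Y_S = C_S/C_{R0} = 0.432.

0.432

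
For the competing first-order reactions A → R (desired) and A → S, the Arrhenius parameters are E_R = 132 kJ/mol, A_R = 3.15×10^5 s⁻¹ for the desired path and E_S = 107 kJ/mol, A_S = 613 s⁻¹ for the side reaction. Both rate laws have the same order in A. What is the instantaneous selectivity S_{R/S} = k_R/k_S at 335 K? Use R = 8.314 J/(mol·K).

Since both paths have the same order in A, the concentration cancels and S_{R/S} = k_R/k_S = (A_R/A_S)·exp[(E_S−E_R)/(RT)].
(E_S−E_R)/(RT) = (107−132)×10³/(8.314×335) = -25000/2785 = -8.976.
k_R/k_S = (3.15×10^5/613)·exp(-8.976) = 513.9 × 1.264×10^-4 = 0.0650.
Since E_R > E_S, raising the temperature improves selectivity toward R.

0.0650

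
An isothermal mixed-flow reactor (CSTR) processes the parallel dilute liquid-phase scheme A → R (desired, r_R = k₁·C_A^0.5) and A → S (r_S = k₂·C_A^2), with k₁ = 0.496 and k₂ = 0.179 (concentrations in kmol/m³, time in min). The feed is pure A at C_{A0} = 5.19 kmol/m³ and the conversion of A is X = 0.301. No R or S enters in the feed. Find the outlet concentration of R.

0.447 kmol/m³

Exit C_A = C_{A0}(1−X) = 5.19×0.699 = 3.628 kmol/m³.
Rates in a CSTR are evaluated at the outlet concentration: r_R = 0.496×3.628^0.5 = 0.9447, r_S = 0.179×3.628^2 = 2.356.
Fraction of consumed A going to R: r_R/(r_R+r_S) = 0.2862.
C_R = 0.2862·C_{A0}·X = 0.2862×5.19×0.301 = 0.447 kmol/m³.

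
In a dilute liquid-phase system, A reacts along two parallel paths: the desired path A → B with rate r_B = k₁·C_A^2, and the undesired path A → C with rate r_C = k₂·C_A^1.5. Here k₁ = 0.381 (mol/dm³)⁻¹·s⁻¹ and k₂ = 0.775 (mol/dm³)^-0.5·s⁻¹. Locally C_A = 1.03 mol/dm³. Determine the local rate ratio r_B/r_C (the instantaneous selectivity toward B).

S_{B/C} = r_B/r_C = (k₁·C_A^2)/(k₂·C_A^1.5) = (k₁/k₂)·C_A^0.5.
= (0.381×1.030^2) / (0.775×1.030^1.5) = 0.4042/0.8101 = 0.499.
Since the desired path is higher order in A, keeping C_A high (PFR or concentrated feed) favours B.

0.499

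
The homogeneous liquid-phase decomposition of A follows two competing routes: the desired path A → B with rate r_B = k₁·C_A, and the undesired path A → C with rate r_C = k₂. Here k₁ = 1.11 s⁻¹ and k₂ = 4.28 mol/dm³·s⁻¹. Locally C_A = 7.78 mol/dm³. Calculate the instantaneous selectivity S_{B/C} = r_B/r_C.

2.02

S_{B/C} = r_B/r_C = (k₁·C_A)/(k₂) = (k₁/k₂)·C_A.
= (1.11×7.780) / (4.28) = 8.636/4.280 = 2.02.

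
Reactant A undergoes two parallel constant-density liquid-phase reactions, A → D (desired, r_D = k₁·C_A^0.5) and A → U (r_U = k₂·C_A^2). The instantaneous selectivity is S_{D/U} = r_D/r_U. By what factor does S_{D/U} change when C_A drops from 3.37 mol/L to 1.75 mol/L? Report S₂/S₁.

2.67

S_{D/U} = (k₁/k₂)·C_A^-1.5, so S₂/S₁ = (C_{A,2}/C_{A,1})^-1.5.
= (1.75/3.37)^(-1.5) = (0.5193)^(-1.5) = 2.67.
Selectivity toward D rises as C_A falls — low-concentration operation is favoured.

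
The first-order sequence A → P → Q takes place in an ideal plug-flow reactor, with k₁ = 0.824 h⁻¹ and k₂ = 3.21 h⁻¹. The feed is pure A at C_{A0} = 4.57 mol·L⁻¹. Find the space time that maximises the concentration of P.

0.570 h

Setting dC_P/dτ = 0 gives τ_opt = ln(k₂/k₁)/(k₂−k₁).
= ln(3.21/0.824)/(3.21−0.824) = ln(3.896)/2.386 = 1.360/2.386 = 0.570 h.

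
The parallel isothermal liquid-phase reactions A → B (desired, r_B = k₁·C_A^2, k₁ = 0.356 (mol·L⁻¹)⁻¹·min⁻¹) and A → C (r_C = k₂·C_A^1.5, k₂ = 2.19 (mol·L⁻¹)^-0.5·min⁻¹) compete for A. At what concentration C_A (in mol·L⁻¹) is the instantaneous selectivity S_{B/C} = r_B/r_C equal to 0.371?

S_{B/C} = (k₁/k₂)·C_A^0.5 ⇒ C_A = (S·k₂/k₁)^(2).
= (0.371×2.19/0.356)^(2) = (2.282)^(2) = 5.21 mol·L⁻¹.

5.21 mol·L⁻¹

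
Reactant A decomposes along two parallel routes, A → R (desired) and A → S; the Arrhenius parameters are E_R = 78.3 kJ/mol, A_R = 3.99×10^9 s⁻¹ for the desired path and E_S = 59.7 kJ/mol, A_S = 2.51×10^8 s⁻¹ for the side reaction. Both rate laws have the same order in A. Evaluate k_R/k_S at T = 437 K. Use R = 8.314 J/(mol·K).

0.0951

k_R/k_S = (A_R/A_S)·exp[−(E_R−E_S)/(RT)] = (A_R/A_S)·exp[(E_S−E_R)/(RT)].
(E_S−E_R)/(RT) = (59.7−78.3)×10³/(8.314×437) = -18600/3633 = -5.119.
k_R/k_S = (3.99×10^9/2.51×10^8)·exp(-5.119) = 15.90 × 0.005979 = 0.0951.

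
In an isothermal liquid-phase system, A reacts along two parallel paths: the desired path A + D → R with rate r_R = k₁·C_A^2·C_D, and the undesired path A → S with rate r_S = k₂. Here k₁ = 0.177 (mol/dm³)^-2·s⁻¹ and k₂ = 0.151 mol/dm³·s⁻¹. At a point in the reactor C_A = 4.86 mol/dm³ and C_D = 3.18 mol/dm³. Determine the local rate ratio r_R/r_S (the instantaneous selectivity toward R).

88.0

S_{R/S} = r_R/r_S = (k₁·C_A^2·C_D)/(k₂) = (k₁/k₂)·C_A^2·C_D.
= (0.177×4.860^2×3.180) / (0.151) = 13.29/0.1510 = 88.0.
Since the desired path is higher order in A, keeping C_A high (PFR or concentrated feed) favours R.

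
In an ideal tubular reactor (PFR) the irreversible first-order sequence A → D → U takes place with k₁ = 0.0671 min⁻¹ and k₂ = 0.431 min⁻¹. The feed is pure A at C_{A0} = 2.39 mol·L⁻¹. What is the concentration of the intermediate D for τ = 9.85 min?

0.221 mol·L⁻¹

Solving the coupled first-order balances gives C_D(τ) = [k₁/(k₂−k₁)]·C_{A0}·(e^(−k₁τ) − e^(−k₂τ)).
e^(−k₁τ) = e^(−0.0671×9.85) = e^(−0.6609) = 0.5164; e^(−k₂τ) = e^(−4.245) = 0.01433.
C_D = 0.0671×2.39/(0.431−0.0671) × (0.5164−0.01433) = 0.4407×0.5020 = 0.2212 mol·L⁻¹.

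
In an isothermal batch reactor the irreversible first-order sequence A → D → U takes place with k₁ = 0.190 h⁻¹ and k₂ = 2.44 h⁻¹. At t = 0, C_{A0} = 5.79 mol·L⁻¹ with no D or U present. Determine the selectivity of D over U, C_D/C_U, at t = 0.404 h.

For first-order series with pure A initially, C_D(t) = k₁C_{A0}/(k₂−k₁)·(e^(−k₁t) − e^(−k₂t)).
e^(−k₁t) = e^(−0.190×0.404) = e^(−0.07676) = 0.9261; e^(−k₂t) = e^(−0.9858) = 0.3732.
C_D = 0.190×5.79/(2.44−0.190) × (0.9261−0.3732) = 0.4889×0.5530 = 0.2704 mol·L⁻¹.
C_A = C_{A0}e^(−k₁t) = 5.362 mol·L⁻¹, so C_U = C_{A0}−C_A−C_D = 0.1575 mol·L⁻¹; C_D/C_U = 1.72.

1.72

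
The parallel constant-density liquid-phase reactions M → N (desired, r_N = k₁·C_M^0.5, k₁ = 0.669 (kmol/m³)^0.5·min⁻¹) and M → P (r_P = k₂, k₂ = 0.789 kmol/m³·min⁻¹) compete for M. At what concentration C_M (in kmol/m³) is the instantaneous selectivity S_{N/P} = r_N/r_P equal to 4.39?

S_{N/P} = (k₁/k₂)·C_M^0.5 ⇒ C_M = (S·k₂/k₁)^(2).
= (4.39×0.789/0.669)^(2) = (5.177)^(2) = 26.8 kmol/m³.

26.8 kmol/m³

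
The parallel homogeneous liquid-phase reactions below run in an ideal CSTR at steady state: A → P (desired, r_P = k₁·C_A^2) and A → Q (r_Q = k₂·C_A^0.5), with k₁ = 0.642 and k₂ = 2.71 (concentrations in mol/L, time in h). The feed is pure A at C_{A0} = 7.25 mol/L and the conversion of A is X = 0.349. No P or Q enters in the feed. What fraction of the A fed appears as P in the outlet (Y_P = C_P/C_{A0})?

Exit C_A = C_{A0}(1−X) = 7.25×0.651 = 4.720 mol/L.
Rates in a CSTR are evaluated at the outlet concentration: r_P = 0.642×4.720^2 = 14.30, r_Q = 2.71×4.720^0.5 = 5.887.
Fraction of consumed A going to P: r_P/(r_P+r_Q) = 0.7084.
C_P = 0.7084·C_{A0}·X = 0.7084×7.25×0.349 = 1.79 mol/L; Y_P = C_P/C_{A0} = 0.247.

0.247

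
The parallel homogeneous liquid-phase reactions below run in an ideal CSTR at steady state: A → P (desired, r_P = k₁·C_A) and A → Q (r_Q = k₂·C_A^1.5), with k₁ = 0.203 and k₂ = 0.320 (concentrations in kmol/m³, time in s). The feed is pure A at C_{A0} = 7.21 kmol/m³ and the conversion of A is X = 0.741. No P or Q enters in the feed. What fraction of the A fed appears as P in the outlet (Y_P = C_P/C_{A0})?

0.235

Exit C_A = C_{A0}(1−X) = 7.21×0.259 = 1.867 kmol/m³.
Rates in a CSTR are evaluated at the outlet concentration: r_P = 0.203×1.867 = 0.3791, r_Q = 0.320×1.867^1.5 = 0.8166.
Fraction of consumed A going to P: r_P/(r_P+r_Q) = 0.3170.
C_P = 0.3170·C_{A0}·X = 0.3170×7.21×0.741 = 1.69 kmol/m³; Y_P = C_P/C_{A0} = 0.235.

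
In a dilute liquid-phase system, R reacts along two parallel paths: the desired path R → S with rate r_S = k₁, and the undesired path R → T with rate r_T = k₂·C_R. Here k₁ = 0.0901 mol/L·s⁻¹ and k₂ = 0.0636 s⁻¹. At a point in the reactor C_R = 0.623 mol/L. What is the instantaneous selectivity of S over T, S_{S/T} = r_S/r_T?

S_{S/T} = r_S/r_T = (k₁)/(k₂·C_R) = (k₁/k₂)·C_R⁻¹.
= (0.0901) / (0.0636×0.6230) = 0.09010/0.03962 = 2.27.
The undesired path is higher order in R, so low C_R (CSTR or dilute feed) favours S.

2.27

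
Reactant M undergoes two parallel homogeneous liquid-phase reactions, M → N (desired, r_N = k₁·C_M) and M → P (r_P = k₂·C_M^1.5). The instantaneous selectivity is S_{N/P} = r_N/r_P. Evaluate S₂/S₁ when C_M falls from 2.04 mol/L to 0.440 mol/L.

S_{N/P} = (k₁/k₂)·C_M^-0.5, so S₂/S₁ = (C_{M,2}/C_{M,1})^-0.5.
= (0.440/2.04)^(-0.5) = (0.2157)^(-0.5) = 2.15.
Selectivity toward N rises as C_M falls — low-concentration operation is favoured.

2.15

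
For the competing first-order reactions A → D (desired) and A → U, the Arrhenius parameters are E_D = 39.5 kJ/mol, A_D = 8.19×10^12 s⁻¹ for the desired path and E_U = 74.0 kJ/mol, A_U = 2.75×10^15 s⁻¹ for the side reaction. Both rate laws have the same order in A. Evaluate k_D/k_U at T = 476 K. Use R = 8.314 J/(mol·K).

18.2

Since both paths have the same order in A, the concentration cancels and S_{D/U} = k_D/k_U = (A_D/A_U)·exp[(E_U−E_D)/(RT)].
(E_U−E_D)/(RT) = (74.0−39.5)×10³/(8.314×476) = 34500/3957 = 8.718.
k_D/k_U = (8.19×10^12/2.75×10^15)·exp(8.718) = 0.002978 × 6110 = 18.2.
Since E_D < E_U, lowering the temperature improves selectivity toward D.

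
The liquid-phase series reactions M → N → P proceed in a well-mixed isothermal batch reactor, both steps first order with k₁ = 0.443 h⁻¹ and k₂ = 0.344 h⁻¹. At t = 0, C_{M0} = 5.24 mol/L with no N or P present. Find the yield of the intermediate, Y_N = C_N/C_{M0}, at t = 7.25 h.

0.189

Solving the coupled first-order balances gives C_N(t) = [k₁/(k₂−k₁)]·C_{M0}·(e^(−k₁t) − e^(−k₂t)).
e^(−k₁t) = e^(−0.443×7.25) = e^(−3.212) = 0.04029; e^(−k₂t) = e^(−2.494) = 0.08258.
C_N = 0.443×5.24/(0.344−0.443) × (0.04029−0.08258) = (-23.45)×(-0.04229) = 0.9917 mol/L.
Y_N = C_N/C_{M0} = 0.9917/5.24 = 0.189.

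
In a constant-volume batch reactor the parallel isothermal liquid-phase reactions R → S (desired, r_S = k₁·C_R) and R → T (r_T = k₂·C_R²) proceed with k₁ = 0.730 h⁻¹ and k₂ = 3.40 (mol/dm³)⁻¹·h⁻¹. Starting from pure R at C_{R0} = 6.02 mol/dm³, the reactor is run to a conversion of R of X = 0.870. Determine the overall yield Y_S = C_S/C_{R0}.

C_R = C_{R0}(1−X) = 0.7826 mol/dm³.
Along a PFR/batch, dC_S/dC_R = −r_S/(r_S+r_T) = −k₁/(k₁+k₂·C_R).
Integrating from C_{R0} to C_R: C_S = (0.730/3.40)·ln[(0.730+3.40·6.02)/(0.730+3.40·0.783)] = 0.2147·ln(21.20/3.391) = 0.3935 mol/dm³.
Y_S = C_S/C_{R0} = 0.3935/6.02 = 0.0654.

0.0654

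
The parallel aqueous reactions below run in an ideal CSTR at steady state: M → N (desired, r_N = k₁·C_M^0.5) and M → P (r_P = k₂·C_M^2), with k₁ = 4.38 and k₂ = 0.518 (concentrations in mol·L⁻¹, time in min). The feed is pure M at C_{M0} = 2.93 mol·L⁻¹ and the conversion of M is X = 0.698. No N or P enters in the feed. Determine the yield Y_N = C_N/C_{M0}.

0.635

Exit C_M = C_{M0}(1−X) = 2.93×0.302 = 0.8849 mol·L⁻¹.
In a CSTR the entire volume is at exit conditions, so r_N = 4.38×0.8849^0.5 = 4.120 and r_P = 0.518×0.8849^2 = 0.4056.
Fraction of consumed M going to N: r_N/(r_N+r_P) = 0.9104.
C_N = 0.9104·C_{M0}·X = 0.9104×2.93×0.698 = 1.86 mol·L⁻¹; Y_N = C_N/C_{M0} = 0.635.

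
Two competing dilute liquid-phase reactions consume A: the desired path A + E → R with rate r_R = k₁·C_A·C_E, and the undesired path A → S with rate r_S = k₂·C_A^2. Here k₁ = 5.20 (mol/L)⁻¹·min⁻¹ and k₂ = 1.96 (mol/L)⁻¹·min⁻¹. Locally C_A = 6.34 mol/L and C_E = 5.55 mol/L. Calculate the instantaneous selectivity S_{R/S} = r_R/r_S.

2.32

S_{R/S} = r_R/r_S = (k₁·C_A·C_E)/(k₂·C_A^2) = (k₁/k₂)·C_A⁻¹·C_E.
= (5.20×6.340×5.550) / (1.96×6.340^2) = 183.0/78.78 = 2.32.
The undesired path is higher order in A, so low C_A (CSTR or dilute feed) favours R.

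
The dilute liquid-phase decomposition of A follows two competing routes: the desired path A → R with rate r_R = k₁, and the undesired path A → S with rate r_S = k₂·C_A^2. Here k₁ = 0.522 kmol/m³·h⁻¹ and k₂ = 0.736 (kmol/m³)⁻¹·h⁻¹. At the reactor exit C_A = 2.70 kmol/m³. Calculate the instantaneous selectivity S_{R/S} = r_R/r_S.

S_{R/S} = r_R/r_S = (k₁)/(k₂·C_A^2) = (k₁/k₂)·C_A^-2.
= (0.522) / (0.736×2.700^2) = 0.5220/5.365 = 0.0973.

0.0973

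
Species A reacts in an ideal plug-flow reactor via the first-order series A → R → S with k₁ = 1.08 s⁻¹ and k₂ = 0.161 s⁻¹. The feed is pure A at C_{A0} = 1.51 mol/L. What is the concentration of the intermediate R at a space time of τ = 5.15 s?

The intermediate concentration in a first-order A→B→C sequence is C_R = k₁C_{A0}(e^(−k₁τ) − e^(−k₂τ))/(k₂−k₁).
e^(−k₁τ) = e^(−1.08×5.15) = e^(−5.562) = 0.003841; e^(−k₂τ) = e^(−0.8292) = 0.4364.
C_R = 1.08×1.51/(0.161−1.08) × (0.003841−0.4364) = (-1.775)×(-0.4326) = 0.7676 mol/L.

0.768 mol/L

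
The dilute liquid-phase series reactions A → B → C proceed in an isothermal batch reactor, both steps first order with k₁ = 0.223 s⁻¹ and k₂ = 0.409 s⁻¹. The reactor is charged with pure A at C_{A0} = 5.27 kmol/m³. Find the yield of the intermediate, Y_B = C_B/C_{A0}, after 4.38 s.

0.252

Solving the coupled first-order balances gives C_B(t) = [k₁/(k₂−k₁)]·C_{A0}·(e^(−k₁t) − e^(−k₂t)).
e^(−k₁t) = e^(−0.223×4.38) = e^(−0.9767) = 0.3765; e^(−k₂t) = e^(−1.791) = 0.1667.
C_B = 0.223×5.27/(0.409−0.223) × (0.3765−0.1667) = 6.318×0.2098 = 1.326 kmol/m³.
Y_B = C_B/C_{A0} = 1.326/5.27 = 0.252.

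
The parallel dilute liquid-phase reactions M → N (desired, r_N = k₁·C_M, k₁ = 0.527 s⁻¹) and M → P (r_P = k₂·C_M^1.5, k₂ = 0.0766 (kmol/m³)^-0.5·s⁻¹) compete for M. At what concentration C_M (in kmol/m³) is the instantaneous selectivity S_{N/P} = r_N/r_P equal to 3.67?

3.51 kmol/m³

S_{N/P} = (k₁/k₂)·C_M^-0.5 ⇒ C_M = (S·k₂/k₁)^(-2).
= (3.67×0.0766/0.527)^(-2) = (0.5334)^(-2) = 3.51 kmol/m³.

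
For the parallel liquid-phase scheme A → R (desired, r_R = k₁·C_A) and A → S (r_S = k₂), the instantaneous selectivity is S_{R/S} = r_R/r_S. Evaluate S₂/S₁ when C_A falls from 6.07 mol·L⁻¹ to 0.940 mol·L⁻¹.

0.155

S_{R/S} = (k₁/k₂)·C_A, so S₂/S₁ = (C_{A,2}/C_{A,1}).
= 0.940/6.07 = 0.155.
Selectivity toward R falls as C_A falls — high-concentration operation is favoured.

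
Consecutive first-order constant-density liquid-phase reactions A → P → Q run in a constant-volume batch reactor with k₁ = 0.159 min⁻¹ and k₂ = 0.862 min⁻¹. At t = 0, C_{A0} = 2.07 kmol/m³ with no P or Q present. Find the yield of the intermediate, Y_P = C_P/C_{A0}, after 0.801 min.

Solving the coupled first-order balances gives C_P(t) = [k₁/(k₂−k₁)]·C_{A0}·(e^(−k₁t) − e^(−k₂t)).
e^(−k₁t) = e^(−0.159×0.801) = e^(−0.1274) = 0.8804; e^(−k₂t) = e^(−0.6905) = 0.5013.
C_P = 0.159×2.07/(0.862−0.159) × (0.8804−0.5013) = 0.4682×0.3791 = 0.1775 kmol/m³.
Y_P = C_P/C_{A0} = 0.1775/2.07 = 0.0857.

0.0857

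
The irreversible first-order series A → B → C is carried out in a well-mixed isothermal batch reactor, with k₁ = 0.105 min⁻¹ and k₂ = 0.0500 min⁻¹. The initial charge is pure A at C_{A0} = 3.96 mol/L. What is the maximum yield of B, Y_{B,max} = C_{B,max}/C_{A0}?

0.509

Evaluating C_B at t_opt = ln(k₂/k₁)/(k₂−k₁) gives C_{B,max}/C_{A0} = (k₁/k₂)^[k₂/(k₂−k₁)].
= (0.105/0.0500)^(0.0500/(0.0500−0.105)) = (2.100)^(-0.9091) = 0.5094.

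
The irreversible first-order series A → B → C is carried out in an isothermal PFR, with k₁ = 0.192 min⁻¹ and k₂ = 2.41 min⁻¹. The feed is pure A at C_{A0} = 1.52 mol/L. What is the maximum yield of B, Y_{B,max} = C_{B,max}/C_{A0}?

Evaluating C_B at τ_opt = ln(k₂/k₁)/(k₂−k₁) gives C_{B,max}/C_{A0} = (k₁/k₂)^[k₂/(k₂−k₁)].
= (0.192/2.41)^(2.41/(2.41−0.192)) = (0.07967)^(1.087) = 0.06400.

0.0640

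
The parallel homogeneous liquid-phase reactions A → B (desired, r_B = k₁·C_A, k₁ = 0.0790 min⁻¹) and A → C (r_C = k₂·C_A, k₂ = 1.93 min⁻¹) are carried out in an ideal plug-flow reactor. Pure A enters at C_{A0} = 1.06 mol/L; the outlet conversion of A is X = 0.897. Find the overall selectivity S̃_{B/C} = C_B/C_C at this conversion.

C_A = C_{A0}(1−X) = 0.1092 mol/L.
Both paths are first order in A, so the instantaneous fraction to B is constant: dC_B/d(−C_A) = k₁/(k₁+k₂) = 0.03932.
C_B = 0.03932·(C_{A0}−C_A) = 0.03932×0.9508 = 0.0374 mol/L.
C_C = (C_{A0}−C_A)−C_B = 0.9134 mol/L; S̃_{B/C} = 0.03739/0.9134 = 0.0409.

0.0409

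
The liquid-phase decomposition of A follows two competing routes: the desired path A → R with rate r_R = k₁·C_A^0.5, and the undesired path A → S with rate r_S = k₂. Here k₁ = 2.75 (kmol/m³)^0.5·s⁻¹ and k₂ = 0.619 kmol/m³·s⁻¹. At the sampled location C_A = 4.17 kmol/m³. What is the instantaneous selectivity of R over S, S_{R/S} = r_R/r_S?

9.07

S_{R/S} = r_R/r_S = (k₁·C_A^0.5)/(k₂) = (k₁/k₂)·C_A^0.5.
= (2.75×4.170^0.5) / (0.619) = 5.616/0.6190 = 9.07.
Since the desired path is higher order in A, keeping C_A high (PFR or concentrated feed) favours R.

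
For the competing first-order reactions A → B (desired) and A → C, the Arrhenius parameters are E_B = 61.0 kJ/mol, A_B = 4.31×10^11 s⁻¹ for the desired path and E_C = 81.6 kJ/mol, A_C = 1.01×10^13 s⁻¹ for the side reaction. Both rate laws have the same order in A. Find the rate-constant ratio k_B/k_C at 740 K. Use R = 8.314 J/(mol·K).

1.21

k_B/k_C = (A_B/A_C)·exp[−(E_B−E_C)/(RT)] = (A_B/A_C)·exp[(E_C−E_B)/(RT)].
(E_C−E_B)/(RT) = (81.6−61.0)×10³/(8.314×740) = 20600/6152 = 3.348.
k_B/k_C = (4.31×10^11/1.01×10^13)·exp(3.348) = 0.04267 × 28.45 = 1.21.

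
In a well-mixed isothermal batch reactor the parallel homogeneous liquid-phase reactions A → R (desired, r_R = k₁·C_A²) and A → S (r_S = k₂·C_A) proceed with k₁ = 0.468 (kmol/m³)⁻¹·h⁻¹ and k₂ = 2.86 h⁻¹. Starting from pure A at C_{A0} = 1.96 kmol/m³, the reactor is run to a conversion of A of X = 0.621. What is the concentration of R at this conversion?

C_A = C_{A0}(1−X) = 0.7428 kmol/m³.
Along a PFR/batch, dC_S/dC_A = −r_S/(r_R+r_S) = −k₂/(k₂+k₁·C_A).
Integrating from C_{A0} to C_A: C_S = (2.86/0.468)·ln[(2.86+0.468·1.96)/(2.86+0.468·0.743)] = 6.111·ln(3.777/3.208) = 0.9990 kmol/m³.
Then C_R = (C_{A0}−C_A) − C_S = 1.217 − 0.9990 = 0.2182 kmol/m³.

0.218 kmol/m³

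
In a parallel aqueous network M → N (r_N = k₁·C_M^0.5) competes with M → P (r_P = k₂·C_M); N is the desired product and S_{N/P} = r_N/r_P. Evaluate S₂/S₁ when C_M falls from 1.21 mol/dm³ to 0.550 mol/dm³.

S_{N/P} = (k₁/k₂)·C_M^-0.5, so S₂/S₁ = (C_{M,2}/C_{M,1})^-0.5.
= (0.550/1.21)^(-0.5) = (0.4545)^(-0.5) = 1.48.
Selectivity toward N rises as C_M falls — low-concentration operation is favoured.

1.48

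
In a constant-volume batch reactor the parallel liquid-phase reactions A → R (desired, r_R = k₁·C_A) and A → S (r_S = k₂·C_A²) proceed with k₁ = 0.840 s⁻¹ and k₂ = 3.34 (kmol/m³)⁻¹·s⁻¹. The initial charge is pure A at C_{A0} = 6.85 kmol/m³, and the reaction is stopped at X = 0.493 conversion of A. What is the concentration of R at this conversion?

C_A = C_{A0}(1−X) = 3.473 kmol/m³.
Along a PFR/batch, dC_R/dC_A = −r_R/(r_R+r_S) = −k₁/(k₁+k₂·C_A).
Integrating from C_{A0} to C_A: C_R = (0.840/3.34)·ln[(0.840+3.34·6.85)/(0.840+3.34·3.47)] = 0.2515·ln(23.72/12.44) = 0.1623 kmol/m³.

0.162 kmol/m³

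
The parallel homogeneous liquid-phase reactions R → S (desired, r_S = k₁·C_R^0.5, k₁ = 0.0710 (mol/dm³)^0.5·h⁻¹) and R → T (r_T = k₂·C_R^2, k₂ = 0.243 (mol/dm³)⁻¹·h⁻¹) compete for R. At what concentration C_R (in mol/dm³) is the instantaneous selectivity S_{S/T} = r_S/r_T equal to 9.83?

S_{S/T} = (k₁/k₂)·C_R^-1.5 ⇒ C_R = (S·k₂/k₁)^(1/(-1.5)).
= (9.83×0.243/0.0710)^(-0.6667) = (33.64)^(-0.6667) = 0.0960 mol/dm³.

0.0960 mol/dm³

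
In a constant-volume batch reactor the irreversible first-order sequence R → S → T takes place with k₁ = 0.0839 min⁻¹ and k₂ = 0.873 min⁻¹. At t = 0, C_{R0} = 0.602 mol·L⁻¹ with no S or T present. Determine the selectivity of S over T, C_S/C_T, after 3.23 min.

0.460

The intermediate concentration in a first-order A→B→C sequence is C_S = k₁C_{R0}(e^(−k₁t) − e^(−k₂t))/(k₂−k₁).
e^(−k₁t) = e^(−0.0839×3.23) = e^(−0.2710) = 0.7626; e^(−k₂t) = e^(−2.820) = 0.05962.
C_S = 0.0839×0.602/(0.873−0.0839) × (0.7626−0.05962) = 0.06401×0.7030 = 0.04500 mol·L⁻¹.
C_R = C_{R0}e^(−k₁t) = 0.4591 mol·L⁻¹, so C_T = C_{R0}−C_R−C_S = 0.09791 mol·L⁻¹; C_S/C_T = 0.460.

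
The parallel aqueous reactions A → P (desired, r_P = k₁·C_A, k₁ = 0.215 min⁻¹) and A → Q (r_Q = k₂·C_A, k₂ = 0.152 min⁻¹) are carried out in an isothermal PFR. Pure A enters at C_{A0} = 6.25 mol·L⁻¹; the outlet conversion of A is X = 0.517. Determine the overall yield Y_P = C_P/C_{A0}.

C_A = C_{A0}(1−X) = 3.019 mol·L⁻¹.
Both paths are first order in A, so the instantaneous fraction to P is constant: dC_P/d(−C_A) = k₁/(k₁+k₂) = 0.5858.
C_P = 0.5858·(C_{A0}−C_A) = 0.5858×3.231 = 1.89 mol·L⁻¹.
Y_P = C_P/C_{A0} = 1.893/6.25 = 0.303.

0.303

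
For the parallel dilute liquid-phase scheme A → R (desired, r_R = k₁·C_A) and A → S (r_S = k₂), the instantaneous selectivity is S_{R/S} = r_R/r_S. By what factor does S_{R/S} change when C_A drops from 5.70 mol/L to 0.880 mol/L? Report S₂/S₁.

S_{R/S} = (k₁/k₂)·C_A, so S₂/S₁ = (C_{A,2}/C_{A,1}).
= 0.880/5.70 = 0.154.

0.154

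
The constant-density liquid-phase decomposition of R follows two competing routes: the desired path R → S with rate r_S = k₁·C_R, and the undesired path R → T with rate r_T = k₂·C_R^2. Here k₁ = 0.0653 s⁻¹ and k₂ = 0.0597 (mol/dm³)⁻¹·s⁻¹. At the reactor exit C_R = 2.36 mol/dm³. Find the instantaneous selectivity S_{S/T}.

0.463

S_{S/T} = r_S/r_T = (k₁·C_R)/(k₂·C_R^2) = (k₁/k₂)·C_R⁻¹.
= (0.0653×2.360) / (0.0597×2.360^2) = 0.1541/0.3325 = 0.463.
The undesired path is higher order in R, so low C_R (CSTR or dilute feed) favours S.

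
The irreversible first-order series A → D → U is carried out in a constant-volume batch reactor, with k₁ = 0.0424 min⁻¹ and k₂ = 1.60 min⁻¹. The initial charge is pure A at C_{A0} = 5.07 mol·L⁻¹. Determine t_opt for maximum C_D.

The intermediate peaks when r₁ = r₂, i.e. k₁e^(−k₁t) = k₂e^(−k₂t), giving t_opt = ln(k₂/k₁)/(k₂−k₁).
= ln(1.60/0.0424)/(1.60−0.0424) = ln(37.74)/1.558 = 3.631/1.558 = 2.33 min.

2.33 min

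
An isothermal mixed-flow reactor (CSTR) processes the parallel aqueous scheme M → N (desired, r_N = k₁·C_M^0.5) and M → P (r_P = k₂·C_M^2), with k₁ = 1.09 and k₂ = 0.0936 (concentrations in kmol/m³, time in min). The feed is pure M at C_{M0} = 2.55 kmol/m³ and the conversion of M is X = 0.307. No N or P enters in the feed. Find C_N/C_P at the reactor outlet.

Exit C_M = C_{M0}(1−X) = 2.55×0.693 = 1.767 kmol/m³.
Rates in a CSTR are evaluated at the outlet concentration: r_N = 1.09×1.767^0.5 = 1.449, r_P = 0.0936×1.767^2 = 0.2923.
Overall selectivity = C_N/C_P = r_Nτ/(r_Pτ) = r_N/r_P = 4.96.

4.96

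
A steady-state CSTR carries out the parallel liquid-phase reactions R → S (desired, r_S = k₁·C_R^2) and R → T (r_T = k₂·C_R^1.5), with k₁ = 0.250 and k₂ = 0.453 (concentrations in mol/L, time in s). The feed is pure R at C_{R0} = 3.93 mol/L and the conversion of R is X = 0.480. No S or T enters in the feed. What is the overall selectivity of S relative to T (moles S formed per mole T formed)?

Exit C_R = C_{R0}(1−X) = 3.93×0.520 = 2.044 mol/L.
Rates in a CSTR are evaluated at the outlet concentration: r_S = 0.250×2.044^2 = 1.044, r_T = 0.453×2.044^1.5 = 1.323.
Overall selectivity = C_S/C_T = r_Sτ/(r_Tτ) = r_S/r_T = 0.789.

0.789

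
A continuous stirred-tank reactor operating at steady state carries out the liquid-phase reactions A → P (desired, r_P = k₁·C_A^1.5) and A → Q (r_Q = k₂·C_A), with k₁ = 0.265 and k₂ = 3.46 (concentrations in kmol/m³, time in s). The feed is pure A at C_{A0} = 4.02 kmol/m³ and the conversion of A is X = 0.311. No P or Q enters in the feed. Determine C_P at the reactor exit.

0.141 kmol/m³

Exit C_A = C_{A0}(1−X) = 4.02×0.689 = 2.770 kmol/m³.
In a CSTR the entire volume is at exit conditions, so r_P = 0.265×2.770^1.5 = 1.222 and r_Q = 3.46×2.770 = 9.583.
Fraction of consumed A going to P: r_P/(r_P+r_Q) = 0.1131.
C_P = 0.1131·C_{A0}·X = 0.1131×4.02×0.311 = 0.141 kmol/m³.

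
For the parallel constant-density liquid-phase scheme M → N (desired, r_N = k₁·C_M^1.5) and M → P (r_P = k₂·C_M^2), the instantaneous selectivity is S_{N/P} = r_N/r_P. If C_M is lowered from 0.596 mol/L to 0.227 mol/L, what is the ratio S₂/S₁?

S_{N/P} = (k₁/k₂)·C_M^-0.5, so S₂/S₁ = (C_{M,2}/C_{M,1})^-0.5.
= (0.227/0.596)^(-0.5) = (0.3809)^(-0.5) = 1.62.

1.62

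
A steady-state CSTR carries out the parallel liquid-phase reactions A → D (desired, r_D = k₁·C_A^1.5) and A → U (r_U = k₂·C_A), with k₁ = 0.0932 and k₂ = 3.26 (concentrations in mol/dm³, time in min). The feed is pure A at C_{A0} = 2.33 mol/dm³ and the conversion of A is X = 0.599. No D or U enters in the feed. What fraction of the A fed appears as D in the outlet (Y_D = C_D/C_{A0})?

Exit C_A = C_{A0}(1−X) = 2.33×0.401 = 0.9343 mol/dm³.
Rates in a CSTR are evaluated at the outlet concentration: r_D = 0.0932×0.9343^1.5 = 0.08417, r_U = 3.26×0.9343 = 3.046.
Fraction of consumed A going to D: r_D/(r_D+r_U) = 0.02689.
C_D = 0.02689·C_{A0}·X = 0.02689×2.33×0.599 = 0.0375 mol/dm³; Y_D = C_D/C_{A0} = 0.0161.

0.0161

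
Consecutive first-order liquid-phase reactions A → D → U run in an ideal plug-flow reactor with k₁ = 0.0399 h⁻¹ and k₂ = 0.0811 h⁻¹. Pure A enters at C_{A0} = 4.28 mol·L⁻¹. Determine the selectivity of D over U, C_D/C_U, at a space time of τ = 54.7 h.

For first-order series with pure A initially, C_D(τ) = k₁C_{A0}/(k₂−k₁)·(e^(−k₁τ) − e^(−k₂τ)).
e^(−k₁τ) = e^(−0.0399×54.7) = e^(−2.183) = 0.1128; e^(−k₂τ) = e^(−4.436) = 0.01184.
C_D = 0.0399×4.28/(0.0811−0.0399) × (0.1128−0.01184) = 4.145×0.1009 = 0.4183 mol·L⁻¹.
C_A = C_{A0}e^(−k₁τ) = 0.4826 mol·L⁻¹, so C_U = C_{A0}−C_A−C_D = 3.379 mol·L⁻¹; C_D/C_U = 0.124.

0.124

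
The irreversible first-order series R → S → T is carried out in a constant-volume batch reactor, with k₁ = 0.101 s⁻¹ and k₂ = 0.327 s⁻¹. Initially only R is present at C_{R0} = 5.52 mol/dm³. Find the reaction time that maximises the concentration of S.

5.20 s

For first-order series the maximum of C_S occurs at t_opt = ln(k₂/k₁)/(k₂−k₁).
= ln(0.327/0.101)/(0.327−0.101) = ln(3.238)/0.2260 = 1.175/0.2260 = 5.20 s.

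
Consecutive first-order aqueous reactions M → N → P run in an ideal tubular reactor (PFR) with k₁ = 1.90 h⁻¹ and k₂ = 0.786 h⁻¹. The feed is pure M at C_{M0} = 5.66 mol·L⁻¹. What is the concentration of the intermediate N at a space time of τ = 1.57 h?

Solving the coupled first-order balances gives C_N(τ) = [k₁/(k₂−k₁)]·C_{M0}·(e^(−k₁τ) − e^(−k₂τ)).
e^(−k₁τ) = e^(−1.90×1.57) = e^(−2.983) = 0.05064; e^(−k₂τ) = e^(−1.234) = 0.2911.
C_N = 1.90×5.66/(0.786−1.90) × (0.05064−0.2911) = (-9.654)×(-0.2405) = 2.321 mol·L⁻¹.

2.32 mol·L⁻¹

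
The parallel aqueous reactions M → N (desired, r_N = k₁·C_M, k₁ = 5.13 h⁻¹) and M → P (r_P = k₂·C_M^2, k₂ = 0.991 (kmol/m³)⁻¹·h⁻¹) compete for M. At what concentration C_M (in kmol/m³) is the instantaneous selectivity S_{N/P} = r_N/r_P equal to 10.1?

S_{N/P} = (k₁/k₂)·C_M⁻¹ ⇒ C_M = (S·k₂/k₁)^(-1).
= (10.1×0.991/5.13)^(-1) = (1.951)^(-1) = 0.513 kmol/m³.

0.513 kmol/m³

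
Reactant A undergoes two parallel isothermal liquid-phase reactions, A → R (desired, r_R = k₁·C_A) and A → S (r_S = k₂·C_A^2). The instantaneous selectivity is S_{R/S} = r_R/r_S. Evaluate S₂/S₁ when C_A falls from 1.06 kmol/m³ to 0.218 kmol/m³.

S_{R/S} = (k₁/k₂)·C_A⁻¹, so S₂/S₁ = (C_{A,2}/C_{A,1})⁻¹.
= 1.06/0.218 = 4.86.

4.86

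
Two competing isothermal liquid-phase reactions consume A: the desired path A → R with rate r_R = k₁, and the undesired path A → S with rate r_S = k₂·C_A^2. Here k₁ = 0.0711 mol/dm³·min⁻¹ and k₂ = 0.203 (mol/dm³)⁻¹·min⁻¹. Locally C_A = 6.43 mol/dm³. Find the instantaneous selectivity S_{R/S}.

S_{R/S} = r_R/r_S = (k₁)/(k₂·C_A^2) = (k₁/k₂)·C_A^-2.
= (0.0711) / (0.203×6.430^2) = 0.07110/8.393 = 0.00847.

0.00847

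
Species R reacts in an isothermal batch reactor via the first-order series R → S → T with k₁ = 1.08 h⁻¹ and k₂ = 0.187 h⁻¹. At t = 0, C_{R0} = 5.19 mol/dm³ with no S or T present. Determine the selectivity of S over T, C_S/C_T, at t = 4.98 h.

The intermediate concentration in a first-order A→B→C sequence is C_S = k₁C_{R0}(e^(−k₁t) − e^(−k₂t))/(k₂−k₁).
e^(−k₁t) = e^(−1.08×4.98) = e^(−5.378) = 0.004615; e^(−k₂t) = e^(−0.9313) = 0.3941.
C_S = 1.08×5.19/(0.187−1.08) × (0.004615−0.3941) = (-6.277)×(-0.3894) = 2.444 mol/dm³.
C_R = C_{R0}e^(−k₁t) = 0.02395 mol/dm³, so C_T = C_{R0}−C_R−C_S = 2.722 mol/dm³; C_S/C_T = 0.898.

0.898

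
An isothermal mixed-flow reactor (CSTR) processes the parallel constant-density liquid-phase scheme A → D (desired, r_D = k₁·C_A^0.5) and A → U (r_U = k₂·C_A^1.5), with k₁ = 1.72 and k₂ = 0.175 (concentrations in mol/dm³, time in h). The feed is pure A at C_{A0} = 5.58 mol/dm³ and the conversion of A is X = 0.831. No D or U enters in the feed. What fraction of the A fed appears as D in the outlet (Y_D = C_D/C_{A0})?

0.758

Exit C_A = C_{A0}(1−X) = 5.58×0.169 = 0.9430 mol/dm³.
Rates in a CSTR are evaluated at the outlet concentration: r_D = 1.72×0.9430^0.5 = 1.670, r_U = 0.175×0.9430^1.5 = 0.1603.
Fraction of consumed A going to D: r_D/(r_D+r_U) = 0.9125.
C_D = 0.9125·C_{A0}·X = 0.9125×5.58×0.831 = 4.23 mol/dm³; Y_D = C_D/C_{A0} = 0.758.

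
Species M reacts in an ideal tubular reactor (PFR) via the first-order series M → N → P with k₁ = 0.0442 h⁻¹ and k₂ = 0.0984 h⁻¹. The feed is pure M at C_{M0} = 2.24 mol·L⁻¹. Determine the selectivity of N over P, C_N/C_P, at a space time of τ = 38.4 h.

0.191

The intermediate concentration in a first-order A→B→C sequence is C_N = k₁C_{M0}(e^(−k₁τ) − e^(−k₂τ))/(k₂−k₁).
e^(−k₁τ) = e^(−0.0442×38.4) = e^(−1.697) = 0.1832; e^(−k₂τ) = e^(−3.779) = 0.02286.
C_N = 0.0442×2.24/(0.0984−0.0442) × (0.1832−0.02286) = 1.827×0.1603 = 0.2929 mol·L⁻¹.
C_M = C_{M0}e^(−k₁τ) = 0.4103 mol·L⁻¹, so C_P = C_{M0}−C_M−C_N = 1.537 mol·L⁻¹; C_N/C_P = 0.191.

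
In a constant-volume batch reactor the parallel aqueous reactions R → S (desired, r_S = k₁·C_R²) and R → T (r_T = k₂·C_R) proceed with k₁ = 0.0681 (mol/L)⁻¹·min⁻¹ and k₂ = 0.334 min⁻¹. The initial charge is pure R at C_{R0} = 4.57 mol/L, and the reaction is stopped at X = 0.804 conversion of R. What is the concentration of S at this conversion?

C_R = C_{R0}(1−X) = 0.8957 mol/L.
Along a PFR/batch, dC_T/dC_R = −r_T/(r_S+r_T) = −k₂/(k₂+k₁·C_R).
Integrating from C_{R0} to C_R: C_T = (0.334/0.0681)·ln[(0.334+0.0681·4.57)/(0.334+0.0681·0.896)] = 4.905·ln(0.6452/0.3950) = 2.407 mol/L.
Then C_S = (C_{R0}−C_R) − C_T = 3.674 − 2.407 = 1.268 mol/L.

1.27 mol/L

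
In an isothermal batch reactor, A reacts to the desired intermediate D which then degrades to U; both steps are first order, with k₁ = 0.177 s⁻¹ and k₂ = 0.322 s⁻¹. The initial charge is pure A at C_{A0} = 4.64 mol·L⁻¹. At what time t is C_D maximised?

4.13 s

For first-order series the maximum of C_D occurs at t_opt = ln(k₂/k₁)/(k₂−k₁).
= ln(0.322/0.177)/(0.322−0.177) = ln(1.819)/0.1450 = 0.5984/0.1450 = 4.13 s.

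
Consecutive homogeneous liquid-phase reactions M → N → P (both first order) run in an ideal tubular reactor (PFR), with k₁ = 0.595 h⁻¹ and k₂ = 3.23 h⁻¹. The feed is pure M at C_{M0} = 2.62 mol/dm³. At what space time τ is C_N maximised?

0.642 h

For first-order series the maximum of C_N occurs at τ_opt = ln(k₂/k₁)/(k₂−k₁).
= ln(3.23/0.595)/(3.23−0.595) = ln(5.429)/2.635 = 1.692/2.635 = 0.642 h.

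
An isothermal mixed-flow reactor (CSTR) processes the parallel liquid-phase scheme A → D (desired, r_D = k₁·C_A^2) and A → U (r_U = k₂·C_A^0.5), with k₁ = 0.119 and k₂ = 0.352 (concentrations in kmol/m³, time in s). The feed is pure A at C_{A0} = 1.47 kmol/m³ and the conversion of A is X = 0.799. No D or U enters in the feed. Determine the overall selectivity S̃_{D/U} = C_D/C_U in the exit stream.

Exit C_A = C_{A0}(1−X) = 1.47×0.201 = 0.2955 kmol/m³.
In a CSTR the entire volume is at exit conditions, so r_D = 0.119×0.2955^2 = 0.01039 and r_U = 0.352×0.2955^0.5 = 0.1913.
Overall selectivity = C_D/C_U = r_Dτ/(r_Uτ) = r_D/r_U = 0.0543.

0.0543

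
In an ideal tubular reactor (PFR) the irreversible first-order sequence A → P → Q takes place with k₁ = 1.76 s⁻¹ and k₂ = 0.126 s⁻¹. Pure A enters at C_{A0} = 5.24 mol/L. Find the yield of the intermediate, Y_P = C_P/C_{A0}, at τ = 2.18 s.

The intermediate concentration in a first-order A→B→C sequence is C_P = k₁C_{A0}(e^(−k₁τ) − e^(−k₂τ))/(k₂−k₁).
e^(−k₁τ) = e^(−1.76×2.18) = e^(−3.837) = 0.02156; e^(−k₂τ) = e^(−0.2747) = 0.7598.
C_P = 1.76×5.24/(0.126−1.76) × (0.02156−0.7598) = (-5.644)×(-0.7383) = 4.167 mol/L.
Y_P = C_P/C_{A0} = 4.167/5.24 = 0.795.

0.795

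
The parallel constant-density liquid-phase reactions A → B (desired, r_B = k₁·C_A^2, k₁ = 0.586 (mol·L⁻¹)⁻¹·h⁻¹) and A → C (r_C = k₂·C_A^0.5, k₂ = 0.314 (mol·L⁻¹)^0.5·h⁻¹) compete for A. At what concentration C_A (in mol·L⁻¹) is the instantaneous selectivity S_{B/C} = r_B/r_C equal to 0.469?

S_{B/C} = (k₁/k₂)·C_A^1.5 ⇒ C_A = (S·k₂/k₁)^(1/1.5).
= (0.469×0.314/0.586)^(0.6667) = (0.2513)^(0.6667) = 0.398 mol·L⁻¹.

0.398 mol·L⁻¹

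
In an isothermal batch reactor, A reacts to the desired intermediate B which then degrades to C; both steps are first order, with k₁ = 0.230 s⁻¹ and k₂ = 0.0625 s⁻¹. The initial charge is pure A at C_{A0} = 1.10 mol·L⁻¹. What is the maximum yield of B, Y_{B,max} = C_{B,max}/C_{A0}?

Evaluating C_B at t_opt = ln(k₂/k₁)/(k₂−k₁) gives C_{B,max}/C_{A0} = (k₁/k₂)^[k₂/(k₂−k₁)].
= (0.230/0.0625)^(0.0625/(0.0625−0.230)) = (3.680)^(-0.3731) = 0.6150.

0.615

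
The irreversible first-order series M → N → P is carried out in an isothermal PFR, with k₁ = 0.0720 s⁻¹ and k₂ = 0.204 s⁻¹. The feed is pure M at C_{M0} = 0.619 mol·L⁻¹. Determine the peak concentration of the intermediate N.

0.124 mol·L⁻¹

For a first-order series the maximum intermediate yield is C_{N,max}/C_{M0} = (k₁/k₂)^[k₂/(k₂−k₁)].
= (0.0720/0.204)^(0.204/(0.204−0.0720)) = (0.3529)^(1.545) = 0.2000.
C_{N,max} = 0.2000×0.619 = 0.124 mol·L⁻¹.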